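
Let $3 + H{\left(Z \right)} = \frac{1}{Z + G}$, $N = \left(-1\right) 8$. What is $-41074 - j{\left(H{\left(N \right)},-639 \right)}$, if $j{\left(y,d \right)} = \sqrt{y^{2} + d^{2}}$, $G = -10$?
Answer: $-41074 - \frac{\sqrt{132299029}}{18} \approx -41713.0$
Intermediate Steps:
$N = -8$
$H{\left(Z \right)} = -3 + \frac{1}{-10 + Z}$ ($H{\left(Z \right)} = -3 + \frac{1}{Z - 10} = -3 + \frac{1}{-10 + Z}$)
$j{\left(y,d \right)} = \sqrt{d^{2} + y^{2}}$
$-41074 - j{\left(H{\left(N \right)},-639 \right)} = -41074 - \sqrt{\left(-639\right)^{2} + \left(\frac{31 - -24}{-10 - 8}\right)^{2}} = -41074 - \sqrt{408321 + \left(\frac{31 + 24}{-18}\right)^{2}} = -41074 - \sqrt{408321 + \left(\left(- \frac{1}{18}\right) 55\right)^{2}} = -41074 - \sqrt{408321 + \left(- \frac{55}{18}\right)^{2}} = -41074 - \sqrt{408321 + \frac{3025}{324}} = -41074 - \sqrt{\frac{132299029}{324}} = -41074 - \frac{\sqrt{132299029}}{18}$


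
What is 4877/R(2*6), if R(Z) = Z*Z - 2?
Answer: 4877/142 ≈ 34.345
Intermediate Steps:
R(Z) = -2 + Z**2 (R(Z) = Z**2 - 2 = -2 + Z**2)
4877/R(2*6) = 4877/(-2 + (2*6)**2) = 4877/(-2 + 12**2) = 4877/(-2 + 144) = 4877/142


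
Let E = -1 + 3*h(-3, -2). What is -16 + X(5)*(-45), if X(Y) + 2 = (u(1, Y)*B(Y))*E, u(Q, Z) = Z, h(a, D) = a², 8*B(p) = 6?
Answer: -8627/2 ≈ -4313.5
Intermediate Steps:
B(p) = ¾ (B(p) = (⅛)*6 = ¾)
E = 26 (E = -1 + 3*(-3)² = -1 + 3*9 = -1 + 27 = 26)
X(Y) = -2 + 39*Y/2 (X(Y) = -2 + (Y*(¾))*26 = -2 + (3*Y/4)*26 = -2 + 39*Y/2)
-16 + X(5)*(-45) = -16 + (-2 + (39/2)*5)*(-45) = -16 + (-2 + 195/2)*(-45) = -16 + (191/2)*(-45) = -16 - 8595/2 = -8627/2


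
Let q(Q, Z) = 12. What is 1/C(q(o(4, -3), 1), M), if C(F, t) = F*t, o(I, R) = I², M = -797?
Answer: -1/9564 ≈ -0.00010456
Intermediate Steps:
1/C(q(o(4, -3), 1), M) = 1/(12*(-797)) = 1/(-9564) = -1/9564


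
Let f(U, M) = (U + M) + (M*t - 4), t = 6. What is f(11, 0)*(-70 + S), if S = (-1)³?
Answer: -497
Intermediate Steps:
S = -1
f(U, M) = -4 + U + 7*M (f(U, M) = (U + M) + (M*6 - 4) = (M + U) + (6*M - 4) = (M + U) + (-4 + 6*M) = -4 + U + 7*M)
f(11, 0)*(-70 + S) = (-4 + 11 + 7*0)*(-70 - 1) = (-4 + 11 + 0)*(-71) = 7*(-71) = -497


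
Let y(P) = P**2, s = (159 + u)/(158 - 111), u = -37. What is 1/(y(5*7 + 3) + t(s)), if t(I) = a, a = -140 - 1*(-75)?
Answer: 1/1379 ≈ 0.00072516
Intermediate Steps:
a = -65 (a = -140 + 75 = -65)
s = 122/47 (s = (159 - 37)/(158 - 111) = 122/47 ≈ 2.5957)
t(I) = -65
1/(y(5*7 + 3) + t(s)) = 1/((5*7 + 3)**2 - 65) = 1/((35 + 3)**2 - 65) = 1/(38**2 - 65) = 1/(1444 - 65) = 1/1379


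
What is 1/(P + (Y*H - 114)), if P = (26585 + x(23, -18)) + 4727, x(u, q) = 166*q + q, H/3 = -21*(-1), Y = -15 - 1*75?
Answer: 1/22522 ≈ 4.4401e-5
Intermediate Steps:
Y = -90 (Y = -15 - 75 = -90)
H = 63 (H = 3*(-21*(-1)) = 3*21 = 63)
x(u, q) = 167*q
P = 28306 (P = (26585 + 167*(-18)) + 4727 = (26585 - 3006) + 4727 = 23579 + 4727 = 28306)
1/(P + (Y*H - 114)) = 1/(28306 + (-90*63 - 114)) = 1/(28306 + (-5670 - 114)) = 1/(28306 - 5784) = 1/22522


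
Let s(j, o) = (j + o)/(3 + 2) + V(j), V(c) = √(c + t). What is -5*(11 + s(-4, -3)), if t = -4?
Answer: -48 - 10*I*√2 ≈ -48.0 - 14.142*I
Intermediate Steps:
V(c) = √(-4 + c) (V(c) = √(c - 4) = √(-4 + c))
s(j, o) = √(-4 + j) + j/5 + o/5 (s(j, o) = (j + o)/(3 + 2) + √(-4 + j) = (j + o)/5 + √(-4 + j) = (j + o)*(⅕) + √(-4 + j) = (j/5 + o/5) + √(-4 + j) = √(-4 + j) + j/5 + o/5)
-5*(11 + s(-4, -3)) = -5*(11 + (√(-4 - 4) + (⅕)*(-4) + (⅕)*(-3))) = -5*(11 + (√(-8) - ⅘ - ⅗)) = -5*(11 + (2*I*√2 - ⅘ - ⅗)) = -5*(11 + (-7/5 + 2*I*√2)) = -5*(48/5 + 2*I*√2) = -48 - 10*I*√2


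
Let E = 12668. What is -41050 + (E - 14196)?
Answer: -42578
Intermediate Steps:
-41050 + (E - 14196) = -41050 + (12668 - 14196) = -41050 - 1528 = -42578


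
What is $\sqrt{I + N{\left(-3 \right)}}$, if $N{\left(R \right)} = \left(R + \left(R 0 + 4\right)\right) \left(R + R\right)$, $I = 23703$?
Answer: $3 \sqrt{2633} \approx 153.94$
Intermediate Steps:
$N{\left(R \right)} = 2 R \left(4 + R\right)$ ($N{\left(R \right)} = \left(R + \left(0 + 4\right)\right) 2 R = \left(R + 4\right) 2 R = \left(4 + R\right) 2 R = 2 R \left(4 + R\right)$)
$\sqrt{I + N{\left(-3 \right)}} = \sqrt{23703 + 2 \left(-3\right) \left(4 - 3\right)} = \sqrt{23703 + 2 \left(-3\right) 1} = \sqrt{23703 - 6} = \sqrt{23697} = 3 \sqrt{2633}$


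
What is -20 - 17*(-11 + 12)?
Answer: -37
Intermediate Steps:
-20 - 17*(-11 + 12) = -20 - 17*1 = -20 - 17 = -37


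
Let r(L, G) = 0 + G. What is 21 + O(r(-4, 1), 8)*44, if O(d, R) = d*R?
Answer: 373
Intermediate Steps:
r(L, G) = G
O(d, R) = R*d
21 + O(r(-4, 1), 8)*44 = 21 + (8*1)*44 = 21 + 8*44 = 21 + 352 = 373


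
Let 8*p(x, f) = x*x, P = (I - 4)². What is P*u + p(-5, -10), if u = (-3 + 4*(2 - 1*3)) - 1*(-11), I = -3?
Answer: 1593/8 ≈ 199.13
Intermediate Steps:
P = 49 (P = (-3 - 4)² = (-7)² = 49)
p(x, f) = x²/8 (p(x, f) = (x*x)/8 = x²/8)
u = 4 (u = (-3 + 4*(2 - 3)) + 11 = (-3 + 4*(-1)) + 11 = (-3 - 4) + 11 = -7 + 11 = 4)
P*u + p(-5, -10) = 49*4 + (⅛)*(-5)² = 196 + (⅛)*25 = 196 + 25/8 = 1593/8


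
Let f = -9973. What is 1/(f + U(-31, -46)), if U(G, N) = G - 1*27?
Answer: -1/10031 ≈ -9.9691e-5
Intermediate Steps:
U(G, N) = -27 + G (U(G, N) = G - 27 = -27 + G)
1/(f + U(-31, -46)) = 1/(-9973 + (-27 - 31)) = 1/(-9973 - 58) = 1/(-10031) = -1/10031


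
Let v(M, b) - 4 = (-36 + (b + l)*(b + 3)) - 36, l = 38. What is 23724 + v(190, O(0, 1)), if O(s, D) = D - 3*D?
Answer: 23692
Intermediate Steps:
O(s, D) = -2*D
v(M, b) = -68 + (3 + b)*(38 + b) (v(M, b) = 4 + ((-36 + (b + 38)*(b + 3)) - 36) = 4 + ((-36 + (38 + b)*(3 + b)) - 36) = 4 + ((-36 + (3 + b)*(38 + b)) - 36) = 4 + (-72 + (3 + b)*(38 + b)) = -68 + (3 + b)*(38 + b))
23724 + v(190, O(0, 1)) = 23724 + (46 + (-2*1)**2 + 41*(-2*1)) = 23724 + (46 + (-2)**2 + 41*(-2)) = 23724 + (46 + 4 - 82) = 23724 - 32 = 23692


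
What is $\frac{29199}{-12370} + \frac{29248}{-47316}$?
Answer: $- \frac{435844411}{146324730} \approx -2.9786$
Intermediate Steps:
$\frac{29199}{-12370} + \frac{29248}{-47316} = 29199 \left(- \frac{1}{12370}\right) + 29248 \left(- \frac{1}{47316}\right) = - \frac{29199}{12370} - \frac{7312}{11829} = - \frac{435844411}{146324730}$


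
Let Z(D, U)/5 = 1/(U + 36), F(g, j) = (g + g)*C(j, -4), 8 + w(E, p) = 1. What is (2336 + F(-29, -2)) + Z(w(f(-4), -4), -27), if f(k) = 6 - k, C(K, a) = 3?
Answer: 19463/9 ≈ 2162.6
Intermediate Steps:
w(E, p) = -7 (w(E, p) = -8 + 1 = -7)
F(g, j) = 6*g (F(g, j) = (g + g)*3 = (2*g)*3 = 6*g)
Z(D, U) = 5/(36 + U) (Z(D, U) = 5/(U + 36) = 5/(36 + U))
(2336 + F(-29, -2)) + Z(w(f(-4), -4), -27) = (2336 + 6*(-29)) + 5/(36 - 27) = (2336 - 174) + 5/9 = 2162 + 5*(1/9) = 2162 + 5/9 = 19463/9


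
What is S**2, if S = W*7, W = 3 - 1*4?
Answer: 49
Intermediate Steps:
W = -1 (W = 3 - 4 = -1)
S = -7 (S = -1*7 = -7)
S**2 = (-7)**2 = 49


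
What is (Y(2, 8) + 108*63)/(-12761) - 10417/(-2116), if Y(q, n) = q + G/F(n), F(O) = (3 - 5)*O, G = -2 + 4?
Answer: 237060211/54004552 ≈ 4.3896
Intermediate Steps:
G = 2
F(O) = -2*O
Y(q, n) = q - 1/n (Y(q, n) = q + 2/((-2*n)) = q + 2*(-1/(2*n)) = q - 1/n)
(Y(2, 8) + 108*63)/(-12761) - 10417/(-2116) = ((2 - 1/8) + 108*63)/(-12761) - 10417/(-2116) = ((2 - 1*⅛) + 6804)*(-1/12761) - 10417*(-1/2116) = ((2 - ⅛) + 6804)*(-1/12761) + 10417/2116 = (15/8 + 6804)*(-1/12761) + 10417/2116 = (54447/8)*(-1/12761) + 10417/2116 = -54447/102088 + 10417/2116 = 237060211/54004552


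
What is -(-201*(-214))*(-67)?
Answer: 2881938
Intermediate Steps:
-(-201*(-214))*(-67) = -43014*(-67) = -1*(-2881938) = 2881938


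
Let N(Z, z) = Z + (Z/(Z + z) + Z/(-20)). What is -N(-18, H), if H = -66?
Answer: 591/35 ≈ 16.886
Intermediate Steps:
N(Z, z) = 19*Z/20 + Z/(Z + z) (N(Z, z) = Z + (Z/(Z + z) + Z*(-1/20)) = Z + (Z/(Z + z) - Z/20) = Z + (-Z/20 + Z/(Z + z)) = 19*Z/20 + Z/(Z + z))
-N(-18, H) = -(-18)*(20 + 19*(-18) + 19*(-66))/(20*(-18 - 66)) = -(-18)*(20 - 342 - 1254)/(20*(-84)) = -(-18)*(-1)*(-1576)/(20*84) = -1*(-591/35) = 591/35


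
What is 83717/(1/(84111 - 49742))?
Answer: 2877269573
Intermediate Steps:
83717/(1/(84111 - 49742)) = 83717/(1/34369) = 83717*34369 = 2877269573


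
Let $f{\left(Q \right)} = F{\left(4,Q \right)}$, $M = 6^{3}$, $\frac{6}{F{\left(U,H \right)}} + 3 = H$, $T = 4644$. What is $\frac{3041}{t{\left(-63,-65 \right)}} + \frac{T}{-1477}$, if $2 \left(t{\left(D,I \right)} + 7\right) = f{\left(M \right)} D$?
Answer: $- \frac{45928741}{118160} \approx -388.7$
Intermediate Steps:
$F{\left(U,H \right)} = \frac{6}{-3 + H}$
$M = 216$
$f{\left(Q \right)} = \frac{6}{-3 + Q}$
$t{\left(D,I \right)} = -7 + \frac{D}{71}$ ($t{\left(D,I \right)} = -7 + \frac{\frac{6}{-3 + 216} D}{2} = -7 + \frac{\frac{6}{213} D}{2} = -7 + \frac{6 \cdot \frac{1}{213} D}{2} = -7 + \frac{\frac{2}{71} D}{2} = -7 + \frac{D}{71}$)
$\frac{3041}{t{\left(-63,-65 \right)}} + \frac{T}{-1477} = \frac{3041}{-7 + \frac{1}{71} \left(-63\right)} + \frac{4644}{-1477} = \frac{3041}{-7 - \frac{63}{71}} + 4644 \left(- \frac{1}{1477}\right) = \frac{3041}{- \frac{560}{71}} - \frac{4644}{1477} = 3041 \left(- \frac{71}{560}\right) - \frac{4644}{1477} = - \frac{215911}{560} - \frac{4644}{1477} = - \frac{45928741}{118160}$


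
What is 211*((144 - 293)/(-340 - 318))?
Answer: 31439/658 ≈ 47.780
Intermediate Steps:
211*((144 - 293)/(-340 - 318)) = 211*(-149/(-658)) = 211*(-149*(-1/658)) = 211*(149/658) = 31439/658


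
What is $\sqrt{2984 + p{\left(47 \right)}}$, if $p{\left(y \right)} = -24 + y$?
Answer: $\sqrt{3007} \approx 54.836$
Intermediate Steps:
$\sqrt{2984 + p{\left(47 \right)}} = \sqrt{2984 + \left(-24 + 47\right)} = \sqrt{2984 + 23} = \sqrt{3007}$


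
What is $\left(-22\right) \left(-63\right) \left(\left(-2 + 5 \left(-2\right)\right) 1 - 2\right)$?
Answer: $-19404$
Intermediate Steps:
$\left(-22\right) \left(-63\right) \left(\left(-2 + 5 \left(-2\right)\right) 1 - 2\right) = 1386 \left(\left(-2 - 10\right) 1 - 2\right) = 1386 \left(\left(-12\right) 1 - 2\right) = 1386 \left(-12 - 2\right) = 1386 \left(-14\right) = -19404$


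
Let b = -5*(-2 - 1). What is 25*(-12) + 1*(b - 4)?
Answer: -289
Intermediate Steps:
b = 15 (b = -5*(-3) = 15)
25*(-12) + 1*(b - 4) = 25*(-12) + 1*(15 - 4) = -300 + 1*11 = -300 + 11 = -289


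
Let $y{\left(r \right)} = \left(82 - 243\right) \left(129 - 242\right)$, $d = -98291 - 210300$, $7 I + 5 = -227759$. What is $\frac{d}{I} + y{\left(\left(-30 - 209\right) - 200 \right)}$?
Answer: $\frac{4145870589}{227764} \approx 18202.0$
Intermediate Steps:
$I = - \frac{227764}{7}$ ($I = - \frac{5}{7} + \frac{1}{7} \left(-227759\right) = - \frac{5}{7} - 32537 = - \frac{227764}{7} \approx -32538.0$)
$d = -308591$ ($d = -98291 - 210300 = -308591$)
$y{\left(r \right)} = 18193$ ($y{\left(r \right)} = \left(-161\right) \left(-113\right) = 18193$)
$\frac{d}{I} + y{\left(\left(-30 - 209\right) - 200 \right)} = - \frac{308591}{- \frac{227764}{7}} + 18193 = \left(-308591\right) \left(- \frac{7}{227764}\right) + 18193 = \frac{2160137}{227764} + 18193 = \frac{4145870589}{227764}$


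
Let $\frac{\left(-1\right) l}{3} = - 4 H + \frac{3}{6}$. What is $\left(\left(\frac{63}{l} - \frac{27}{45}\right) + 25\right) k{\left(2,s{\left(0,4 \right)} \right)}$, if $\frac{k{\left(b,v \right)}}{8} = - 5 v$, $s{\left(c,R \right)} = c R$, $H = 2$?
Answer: $0$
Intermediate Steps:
$l = \frac{45}{2}$ ($l = - 3 \left(\left(-4\right) 2 + \frac{3}{6}\right) = - 3 \left(-8 + 3 \cdot \frac{1}{6}\right) = - 3 \left(-8 + \frac{1}{2}\right) = \left(-3\right) \left(- \frac{15}{2}\right) = \frac{45}{2} \approx 22.5$)
$s{\left(c,R \right)} = R c$
$k{\left(b,v \right)} = - 40 v$ ($k{\left(b,v \right)} = 8 \left(- 5 v\right) = - 40 v$)
$\left(\left(\frac{63}{l} - \frac{27}{45}\right) + 25\right) k{\left(2,s{\left(0,4 \right)} \right)} = \left(\left(\frac{63}{\frac{45}{2}} - \frac{27}{45}\right) + 25\right) \left(- 40 \cdot 4 \cdot 0\right) = \left(\left(63 \cdot \frac{2}{45} - \frac{3}{5}\right) + 25\right) \left(\left(-40\right) 0\right) = \left(\left(\frac{14}{5} - \frac{3}{5}\right) + 25\right) 0 = \left(\frac{11}{5} + 25\right) 0 = \frac{136}{5} \cdot 0 = 0$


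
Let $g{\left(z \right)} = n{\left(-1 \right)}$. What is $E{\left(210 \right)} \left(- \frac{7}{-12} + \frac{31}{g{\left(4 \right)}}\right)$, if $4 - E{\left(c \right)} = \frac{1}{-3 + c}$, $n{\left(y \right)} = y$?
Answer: $- \frac{301855}{2484} \approx -121.52$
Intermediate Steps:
$g{\left(z \right)} = -1$
$E{\left(c \right)} = 4 - \frac{1}{-3 + c}$
$E{\left(210 \right)} \left(- \frac{7}{-12} + \frac{31}{g{\left(4 \right)}}\right) = \frac{-13 + 4 \cdot 210}{-3 + 210} \left(- \frac{7}{-12} + \frac{31}{-1}\right) = \frac{-13 + 840}{207} \left(\left(-7\right) \left(- \frac{1}{12}\right) + 31 \left(-1\right)\right) = \frac{1}{207} \cdot 827 \left(\frac{7}{12} - 31\right) = \frac{827}{207} \left(- \frac{365}{12}\right) = - \frac{301855}{2484}$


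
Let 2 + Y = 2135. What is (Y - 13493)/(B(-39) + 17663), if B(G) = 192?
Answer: -2272/3571 ≈ -0.63624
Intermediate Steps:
Y = 2133 (Y = -2 + 2135 = 2133)
(Y - 13493)/(B(-39) + 17663) = (2133 - 13493)/(192 + 17663) = -11360/17855 = -11360*1/17855 = -2272/3571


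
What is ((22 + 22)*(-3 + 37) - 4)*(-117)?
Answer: -174564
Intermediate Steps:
((22 + 22)*(-3 + 37) - 4)*(-117) = (44*34 - 4)*(-117) = (1496 - 4)*(-117) = 1492*(-117) = -174564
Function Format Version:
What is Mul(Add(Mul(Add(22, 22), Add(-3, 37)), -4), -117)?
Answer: -174564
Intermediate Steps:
Mul(Add(Mul(Add(22, 22), Add(-3, 37)), -4), -117) = Mul(Add(Mul(44, 34), -4), -117) = Mul(Add(1496, -4), -117) = Mul(1492, -117) = -174564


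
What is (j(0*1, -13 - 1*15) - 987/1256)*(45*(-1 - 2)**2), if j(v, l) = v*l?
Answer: -399735/1256 ≈ -318.26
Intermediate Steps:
j(v, l) = l*v
(j(0*1, -13 - 1*15) - 987/1256)*(45*(-1 - 2)**2) = ((-13 - 1*15)*(0*1) - 987/1256)*(45*(-1 - 2)**2) = ((-13 - 15)*0 - 987*1/1256)*(45*(-3)**2) = (-28*0 - 987/1256)*(45*9) = (0 - 987/1256)*405 = -987/1256*405 = -399735/1256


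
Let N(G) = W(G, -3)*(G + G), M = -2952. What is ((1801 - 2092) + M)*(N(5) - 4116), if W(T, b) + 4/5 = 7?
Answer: 13147122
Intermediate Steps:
W(T, b) = 31/5 (W(T, b) = -4/5 + 7 = 31/5)
N(G) = 62*G/5 (N(G) = 31*(G + G)/5 = 31*(2*G)/5 = 62*G/5)
((1801 - 2092) + M)*(N(5) - 4116) = ((1801 - 2092) - 2952)*((62/5)*5 - 4116) = (-291 - 2952)*(62 - 4116) = -3243*(-4054) = 13147122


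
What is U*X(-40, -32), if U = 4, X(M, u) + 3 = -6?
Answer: -36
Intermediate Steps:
X(M, u) = -9 (X(M, u) = -3 - 6 = -9)
U*X(-40, -32) = 4*(-9) = -36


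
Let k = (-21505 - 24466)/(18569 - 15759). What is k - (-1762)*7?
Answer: 34612569/2810 ≈ 12318.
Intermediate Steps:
k = -45971/2810 ≈ -16.360
k - (-1762)*7 = -45971/2810 - (-1762)*7 = -45971/2810 - 1*(-12334) = -45971/2810 + 12334 = 34612569/2810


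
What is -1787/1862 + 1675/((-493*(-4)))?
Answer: -202557/1835932 ≈ -0.11033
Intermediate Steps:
-1787/1862 + 1675/((-493*(-4))) = -1787*1/1862 + 1675/1972 = -1787/1862 + 1675*(1/1972) = -1787/1862 + 1675/1972 = -202557/1835932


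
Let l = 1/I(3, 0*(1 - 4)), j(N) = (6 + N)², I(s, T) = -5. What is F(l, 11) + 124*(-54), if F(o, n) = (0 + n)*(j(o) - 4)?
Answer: -159249/25 ≈ -6370.0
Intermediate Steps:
l = -⅕ (l = 1/(-5) = -⅕ ≈ -0.20000)
F(o, n) = n*(-4 + (6 + o)²) (F(o, n) = (0 + n)*((6 + o)² - 4) = n*(-4 + (6 + o)²))
F(l, 11) + 124*(-54) = 11*(-4 + (6 - ⅕)²) + 124*(-54) = 11*(-4 + (29/5)²) - 6696 = 11*(-4 + 841/25) - 6696 = 11*(741/25) - 6696 = 8151/25 - 6696 = -159249/25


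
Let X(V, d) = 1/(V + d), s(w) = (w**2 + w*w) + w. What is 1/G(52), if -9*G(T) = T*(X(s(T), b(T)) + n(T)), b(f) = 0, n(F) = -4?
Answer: 945/21839 ≈ 0.043271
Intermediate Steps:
s(w) = w + 2*w**2 (s(w) = (w**2 + w**2) + w = 2*w**2 + w = w + 2*w**2)
G(T) = -T*(-4 + 1/(T*(1 + 2*T)))/9 (G(T) = -T*(1/(T*(1 + 2*T) + 0) - 4)/9 = -T*(1/(T*(1 + 2*T)) - 4)/9 = -T*(-4 + 1/(T*(1 + 2*T)))/9)
1/G(52) = 1/((-1 + 4*52*(1 + 2*52))/(9*(1 + 2*52))) = 1/((-1 + 4*52*(1 + 104))/(9*(1 + 104))) = 1/((1/9)*(-1 + 4*52*105)/105) = 1/((1/9)*(1/105)*(-1 + 21840)) = 1/((1/9)*(1/105)*21839) = 1/(21839/945) = 945/21839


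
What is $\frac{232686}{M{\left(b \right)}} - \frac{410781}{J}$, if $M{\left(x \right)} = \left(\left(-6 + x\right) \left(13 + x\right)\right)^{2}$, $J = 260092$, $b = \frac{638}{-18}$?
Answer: $- \frac{69105058712013}{52733836141924} \approx -1.3104$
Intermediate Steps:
$b = - \frac{319}{9}$ ($b = 638 \left(- \frac{1}{18}\right) = - \frac{319}{9} \approx -35.444$)
$M{\left(x \right)} = \left(-6 + x\right)^{2} \left(13 + x\right)^{2}$
$\frac{232686}{M{\left(b \right)}} - \frac{410781}{J} = \frac{232686}{\left(-6 - \frac{319}{9}\right)^{2} \left(13 - \frac{319}{9}\right)^{2}} - \frac{410781}{260092} = \frac{232686}{\left(- \frac{373}{9}\right)^{2} \left(- \frac{202}{9}\right)^{2}} - \frac{58683}{37156} = \frac{232686}{\frac{139129}{81} \cdot \frac{40804}{81}} - \frac{58683}{37156} = \frac{232686}{\frac{5677019716}{6561}} - \frac{58683}{37156} = 232686 \cdot \frac{6561}{5677019716} - \frac{58683}{37156} = \frac{763326423}{2838509858} - \frac{58683}{37156} = - \frac{69105058712013}{52733836141924}$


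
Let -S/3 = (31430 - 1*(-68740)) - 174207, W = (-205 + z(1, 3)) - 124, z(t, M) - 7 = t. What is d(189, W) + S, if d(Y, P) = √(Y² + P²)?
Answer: 222111 + 3*√15418 ≈ 2.2248e+5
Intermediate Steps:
z(t, M) = 7 + t
W = -321 (W = (-205 + (7 + 1)) - 124 = (-205 + 8) - 124 = -197 - 124 = -321)
d(Y, P) = √(P² + Y²)
S = 222111 (S = -3*((31430 - 1*(-68740)) - 174207) = -3*((31430 + 68740) - 174207) = -3*(100170 - 174207) = -3*(-74037) = 222111)
d(189, W) + S = √((-321)² + 189²) + 222111 = √(103041 + 35721) + 222111 = √138762 + 222111 = 3*√15418 + 222111 = 222111 + 3*√15418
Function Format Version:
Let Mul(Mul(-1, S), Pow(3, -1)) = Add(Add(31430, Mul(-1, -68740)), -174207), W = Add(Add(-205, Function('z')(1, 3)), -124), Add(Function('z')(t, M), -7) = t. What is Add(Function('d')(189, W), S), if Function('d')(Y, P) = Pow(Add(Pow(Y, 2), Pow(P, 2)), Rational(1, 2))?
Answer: Add(222111, Mul(3, Pow(15418, Rational(1, 2)))) ≈ 2.2248e+5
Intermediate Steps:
Function('z')(t, M) = Add(7, t)
W = -321 (W = Add(Add(-205, Add(7, 1)), -124) = Add(Add(-205, 8), -124) = Add(-197, -124) = -321)
Function('d')(Y, P) = Pow(Add(Pow(P, 2), Pow(Y, 2)), Rational(1, 2))
S = 222111 (S = Mul(-3, Add(Add(31430, Mul(-1, -68740)), -174207)) = Mul(-3, Add(Add(31430, 68740), -174207)) = Mul(-3, Add(100170, -174207)) = Mul(-3, -74037) = 222111)
Add(Function('d')(189, W), S) = Add(Pow(Add(Pow(-321, 2), Pow(189, 2)), Rational(1, 2)), 222111) = Add(Pow(Add(103041, 35721), Rational(1, 2)), 222111) = Add(Pow(138762, Rational(1, 2)), 222111) = Add(Mul(3, Pow(15418, Rational(1, 2))), 222111) = Add(222111, Mul(3, Pow(15418, Rational(1, 2))))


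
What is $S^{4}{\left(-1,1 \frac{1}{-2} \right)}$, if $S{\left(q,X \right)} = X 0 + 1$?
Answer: $1$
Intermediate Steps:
$S{\left(q,X \right)} = 1$ ($S{\left(q,X \right)} = 0 + 1 = 1$)
$S^{4}{\left(-1,1 \frac{1}{-2} \right)} = 1^{4} = 1$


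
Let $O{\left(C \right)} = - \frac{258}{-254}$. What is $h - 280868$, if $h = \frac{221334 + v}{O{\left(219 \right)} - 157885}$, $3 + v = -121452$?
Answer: $- \frac{5631771663521}{20051266} \approx -2.8087 \cdot 10^{5}$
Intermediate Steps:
$v = -121455$ ($v = -3 - 121452 = -121455$)
$O{\left(C \right)} = \frac{129}{127}$ ($O{\left(C \right)} = \left(-258\right) \left(- \frac{1}{254}\right) = \frac{129}{127}$)
$h = - \frac{12684633}{20051266}$ ($h = \frac{221334 - 121455}{\frac{129}{127} - 157885} = \frac{99879}{- \frac{20051266}{127}} = 99879 \left(- \frac{127}{20051266}\right) = - \frac{12684633}{20051266} \approx -0.63261$)
$h - 280868 = - \frac{12684633}{20051266} - 280868 = - \frac{5631771663521}{20051266}$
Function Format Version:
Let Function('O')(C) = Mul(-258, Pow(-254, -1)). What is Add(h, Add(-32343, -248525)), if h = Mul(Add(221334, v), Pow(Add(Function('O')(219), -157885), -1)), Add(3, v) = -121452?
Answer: Rational(-5631771663521, 20051266) ≈ -2.8087e+5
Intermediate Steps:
v = -121455 (v = Add(-3, -121452) = -121455)
Function('O')(C) = Rational(129, 127) (Function('O')(C) = Mul(-258, Rational(-1, 254)) = Rational(129, 127))
h = Rational(-12684633, 20051266) (h = Mul(Add(221334, -121455), Pow(Add(Rational(129, 127), -157885), -1)) = Mul(99879, Pow(Rational(-20051266, 127), -1)) = Mul(99879, Rational(-127, 20051266)) = Rational(-12684633, 20051266) ≈ -0.63261)
Add(h, Add(-32343, -248525)) = Add(Rational(-12684633, 20051266), Add(-32343, -248525)) = Add(Rational(-12684633, 20051266), -280868) = Rational(-5631771663521, 20051266)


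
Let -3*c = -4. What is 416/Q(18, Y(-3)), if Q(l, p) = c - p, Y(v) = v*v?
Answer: -1248/23 ≈ -54.261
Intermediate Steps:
c = 4/3 (c = -1/3*(-4) = 4/3 ≈ 1.3333)
Y(v) = v**2
Q(l, p) = 4/3 - p
416/Q(18, Y(-3)) = 416/(4/3 - 1*(-3)**2) = 416/(4/3 - 1*9) = 416/(4/3 - 9) = 416/(-23/3) = 416*(-3/23) = -1248/23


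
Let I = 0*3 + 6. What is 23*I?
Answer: 138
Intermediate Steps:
I = 6 (I = 0 + 6 = 6)
23*I = 23*6 = 138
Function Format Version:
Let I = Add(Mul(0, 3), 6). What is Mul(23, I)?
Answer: 138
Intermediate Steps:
I = 6 (I = Add(0, 6) = 6)
Mul(23, I) = Mul(23, 6) = 138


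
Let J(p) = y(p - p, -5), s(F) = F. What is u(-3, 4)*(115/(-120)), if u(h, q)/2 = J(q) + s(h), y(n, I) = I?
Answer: 46/3 ≈ 15.333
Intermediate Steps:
J(p) = -5
u(h, q) = -10 + 2*h (u(h, q) = 2*(-5 + h) = -10 + 2*h)
u(-3, 4)*(115/(-120)) = (-10 + 2*(-3))*(115/(-120)) = (-10 - 6)*(115*(-1/120)) = -16*(-23/24) = 46/3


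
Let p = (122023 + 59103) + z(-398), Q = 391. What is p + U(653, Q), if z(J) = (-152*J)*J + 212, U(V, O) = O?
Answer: -23895679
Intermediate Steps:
z(J) = 212 - 152*J² (z(J) = -152*J² + 212 = 212 - 152*J²)
p = -23896070 (p = (122023 + 59103) + (212 - 152*(-398)²) = 181126 + (212 - 152*158404) = 181126 + (212 - 24077408) = 181126 - 24077196 = -23896070)
p + U(653, Q) = -23896070 + 391 = -23895679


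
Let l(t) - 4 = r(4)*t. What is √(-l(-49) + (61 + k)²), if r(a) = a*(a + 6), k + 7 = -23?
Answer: √2917 ≈ 54.009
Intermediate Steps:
k = -30 (k = -7 - 23 = -30)
r(a) = a*(6 + a)
l(t) = 4 + 40*t (l(t) = 4 + (4*(6 + 4))*t = 4 + (4*10)*t = 4 + 40*t)
√(-l(-49) + (61 + k)²) = √(-(4 + 40*(-49)) + (61 - 30)²) = √(-(4 - 1960) + 31²) = √(-1*(-1956) + 961) = √(1956 + 961) = √2917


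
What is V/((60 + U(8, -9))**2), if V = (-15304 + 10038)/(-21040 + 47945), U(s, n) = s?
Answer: -2633/62204360 ≈ -4.2328e-5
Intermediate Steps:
V = -5266/26905 ≈ -0.19573
V/((60 + U(8, -9))**2) = -5266/(26905*(60 + 8)**2) = -5266/(26905*(68**2)) = -5266/26905/4624 = -5266/26905*1/4624 = -2633/62204360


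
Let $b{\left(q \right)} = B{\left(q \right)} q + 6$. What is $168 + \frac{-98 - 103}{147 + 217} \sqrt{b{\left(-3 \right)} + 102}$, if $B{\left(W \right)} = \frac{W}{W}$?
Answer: $168 - \frac{201 \sqrt{105}}{364} \approx 162.34$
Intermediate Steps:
$B{\left(W \right)} = 1$
$b{\left(q \right)} = 6 + q$ ($b{\left(q \right)} = 1 q + 6 = q + 6 = 6 + q$)
$168 + \frac{-98 - 103}{147 + 217} \sqrt{b{\left(-3 \right)} + 102} = 168 + \frac{-98 - 103}{147 + 217} \sqrt{\left(6 - 3\right) + 102} = 168 + - \frac{201}{364} \sqrt{3 + 102} = 168 + \left(-201\right) \frac{1}{364} \sqrt{105} = 168 - \frac{201 \sqrt{105}}{364}$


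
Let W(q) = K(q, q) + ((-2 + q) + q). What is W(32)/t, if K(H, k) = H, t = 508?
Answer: 47/254 ≈ 0.18504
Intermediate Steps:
W(q) = -2 + 3*q (W(q) = q + ((-2 + q) + q) = q + (-2 + 2*q) = -2 + 3*q)
W(32)/t = (-2 + 3*32)/508 = (-2 + 96)*(1/508) = 94*(1/508) = 47/254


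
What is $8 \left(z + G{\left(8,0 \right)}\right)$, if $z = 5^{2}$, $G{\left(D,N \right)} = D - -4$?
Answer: $296$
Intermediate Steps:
$G{\left(D,N \right)} = 4 + D$ ($G{\left(D,N \right)} = D + 4 = 4 + D$)
$z = 25$
$8 \left(z + G{\left(8,0 \right)}\right) = 8 \left(25 + \left(4 + 8\right)\right) = 8 \left(25 + 12\right) = 8 \cdot 37 = 296$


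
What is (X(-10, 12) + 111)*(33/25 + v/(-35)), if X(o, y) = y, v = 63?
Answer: -1476/25 ≈ -59.040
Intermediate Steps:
(X(-10, 12) + 111)*(33/25 + v/(-35)) = (12 + 111)*(33/25 + 63/(-35)) = 123*(33*(1/25) + 63*(-1/35)) = 123*(33/25 - 9/5) = 123*(-12/25) = -1476/25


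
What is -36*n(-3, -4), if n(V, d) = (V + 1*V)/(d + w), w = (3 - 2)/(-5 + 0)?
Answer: -360/7 ≈ -51.429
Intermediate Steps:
w = -⅕ (w = 1/(-5) = 1*(-⅕) = -⅕ ≈ -0.20000)
n(V, d) = 2*V/(-⅕ + d) (n(V, d) = (V + 1*V)/(d - ⅕) = (V + V)/(-⅕ + d) = (2*V)/(-⅕ + d) = 2*V/(-⅕ + d))
-36*n(-3, -4) = -360*(-3)/(-1 + 5*(-4)) = -360*(-3)/(-1 - 20) = -360*(-3)/(-21) = -360*(-3)*(-1)/21 = -36*10/7 = -360/7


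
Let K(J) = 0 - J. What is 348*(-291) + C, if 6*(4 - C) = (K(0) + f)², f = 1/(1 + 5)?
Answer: -21873025/216 ≈ -1.0126e+5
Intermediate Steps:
f = ⅙ (f = 1/6 = ⅙ ≈ 0.16667)
K(J) = -J
C = 863/216 (C = 4 - (-1*0 + ⅙)²/6 = 4 - (0 + ⅙)²/6 = 4 - (⅙)²/6 = 4 - ⅙*1/36 = 4 - 1/216 = 863/216 ≈ 3.9954)
348*(-291) + C = 348*(-291) + 863/216 = -101268 + 863/216 = -21873025/216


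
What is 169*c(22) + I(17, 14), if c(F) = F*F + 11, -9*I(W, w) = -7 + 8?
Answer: 752894/9 ≈ 83655.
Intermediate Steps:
I(W, w) = -⅑ (I(W, w) = -(-7 + 8)/9 = -⅑*1 = -⅑)
c(F) = 11 + F² (c(F) = F² + 11 = 11 + F²)
169*c(22) + I(17, 14) = 169*(11 + 22²) - ⅑ = 169*(11 + 484) - ⅑ = 169*495 - ⅑ = 83655 - ⅑ = 752894/9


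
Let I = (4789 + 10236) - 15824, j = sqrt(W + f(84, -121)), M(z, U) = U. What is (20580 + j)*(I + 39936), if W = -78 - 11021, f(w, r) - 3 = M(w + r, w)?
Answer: 805439460 + 78274*I*sqrt(2753) ≈ 8.0544e+8 + 4.107e+6*I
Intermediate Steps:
f(w, r) = 3 + w
W = -11099
j = 2*I*sqrt(2753) (j = sqrt(-11099 + (3 + 84)) = sqrt(-11099 + 87) = sqrt(-11012) = 2*I*sqrt(2753) ≈ 104.94*I)
I = -799 (I = 15025 - 15824 = -799)
(20580 + j)*(I + 39936) = (20580 + 2*I*sqrt(2753))*(-799 + 39936) = (20580 + 2*I*sqrt(2753))*39137 = 805439460 + 78274*I*sqrt(2753)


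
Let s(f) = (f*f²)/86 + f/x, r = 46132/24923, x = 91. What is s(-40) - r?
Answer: -72799158076/97523699 ≈ -746.48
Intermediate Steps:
r = 46132/24923 (r = 46132*(1/24923) = 46132/24923 ≈ 1.8510)
s(f) = f³/86 + f/91 (s(f) = (f*f²)/86 + f/91 = f³*(1/86) + f*(1/91) = f³/86 + f/91)
s(-40) - r = ((1/86)*(-40)³ + (1/91)*(-40)) - 1*46132/24923 = ((1/86)*(-64000) - 40/91) - 46132/24923 = (-32000/43 - 40/91) - 46132/24923 = -2913720/3913 - 46132/24923 = -72799158076/97523699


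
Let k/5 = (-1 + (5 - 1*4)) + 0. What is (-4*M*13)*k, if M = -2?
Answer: 0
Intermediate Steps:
k = 0 (k = 5*((-1 + (5 - 1*4)) + 0) = 5*((-1 + (5 - 4)) + 0) = 5*((-1 + 1) + 0) = 5*(0 + 0) = 5*0 = 0)
(-4*M*13)*k = (-4*(-2)*13)*0 = (8*13)*0 = 104*0 = 0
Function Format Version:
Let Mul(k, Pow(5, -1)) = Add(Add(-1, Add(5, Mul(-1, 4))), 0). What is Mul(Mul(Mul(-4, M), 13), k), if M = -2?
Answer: 0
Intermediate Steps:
k = 0 (k = Mul(5, Add(Add(-1, Add(5, Mul(-1, 4))), 0)) = Mul(5, Add(Add(-1, Add(5, -4)), 0)) = Mul(5, Add(Add(-1, 1), 0)) = Mul(5, Add(0, 0)) = Mul(5, 0) = 0)
Mul(Mul(Mul(-4, M), 13), k) = Mul(Mul(Mul(-4, -2), 13), 0) = Mul(Mul(8, 13), 0) = Mul(104, 0) = 0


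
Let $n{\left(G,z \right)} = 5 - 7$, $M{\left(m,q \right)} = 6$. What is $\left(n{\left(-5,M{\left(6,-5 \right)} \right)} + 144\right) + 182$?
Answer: $324$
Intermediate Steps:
$n{\left(G,z \right)} = -2$ ($n{\left(G,z \right)} = 5 - 7 = -2$)
$\left(n{\left(-5,M{\left(6,-5 \right)} \right)} + 144\right) + 182 = \left(-2 + 144\right) + 182 = 142 + 182 = 324$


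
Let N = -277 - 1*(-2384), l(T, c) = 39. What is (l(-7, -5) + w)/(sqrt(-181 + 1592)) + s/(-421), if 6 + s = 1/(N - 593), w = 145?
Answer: 9083/637394 + 184*sqrt(1411)/1411 ≈ 4.9127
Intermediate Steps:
N = 2107 (N = -277 + 2384 = 2107)
s = -9083/1514 (s = -6 + 1/(2107 - 593) = -6 + 1/1514 = -9083/1514 ≈ -5.9993)
(l(-7, -5) + w)/(sqrt(-181 + 1592)) + s/(-421) = (39 + 145)/(sqrt(-181 + 1592)) - 9083/1514/(-421) = 184/(sqrt(1411)) - 9083/1514*(-1/421) = 184*(sqrt(1411)/1411) + 9083/637394 = 184*sqrt(1411)/1411 + 9083/637394 = 9083/637394 + 184*sqrt(1411)/1411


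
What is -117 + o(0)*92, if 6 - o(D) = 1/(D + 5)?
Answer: 2083/5 ≈ 416.60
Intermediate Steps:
o(D) = 6 - 1/(5 + D) (o(D) = 6 - 1/(D + 5) = 6 - 1/(5 + D))
-117 + o(0)*92 = -117 + ((29 + 6*0)/(5 + 0))*92 = -117 + ((29 + 0)/5)*92 = -117 + ((1/5)*29)*92 = -117 + (29/5)*92 = -117 + 2668/5 = 2083/5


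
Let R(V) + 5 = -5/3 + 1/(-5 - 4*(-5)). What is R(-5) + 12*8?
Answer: 4021/45 ≈ 89.356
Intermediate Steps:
R(V) = -299/45 (R(V) = -5 + (-5/3 + 1/(-5 - 4*(-5))) = -5 + (-5*1/3 - 1/5/(-9)) = -5 + (-5/3 - 1/9*(-1/5)) = -5 + (-5/3 + 1/45) = -5 - 74/45 = -299/45)
R(-5) + 12*8 = -299/45 + 12*8 = -299/45 + 96 = 4021/45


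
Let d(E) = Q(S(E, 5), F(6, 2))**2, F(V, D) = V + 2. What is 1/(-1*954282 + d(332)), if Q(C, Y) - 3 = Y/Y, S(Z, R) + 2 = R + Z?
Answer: -1/954266 ≈ -1.0479e-6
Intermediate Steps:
F(V, D) = 2 + V
S(Z, R) = -2 + R + Z (S(Z, R) = -2 + (R + Z) = -2 + R + Z)
Q(C, Y) = 4 (Q(C, Y) = 3 + Y/Y = 3 + 1 = 4)
d(E) = 16 (d(E) = 4**2 = 16)
1/(-1*954282 + d(332)) = 1/(-1*954282 + 16) = 1/(-954282 + 16) = 1/(-954266) = -1/954266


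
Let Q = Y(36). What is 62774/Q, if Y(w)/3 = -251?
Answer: -62774/753 ≈ -83.365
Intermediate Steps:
Y(w) = -753 (Y(w) = 3*(-251) = -753)
Q = -753
62774/Q = 62774/(-753) = 62774*(-1/753) = -62774/753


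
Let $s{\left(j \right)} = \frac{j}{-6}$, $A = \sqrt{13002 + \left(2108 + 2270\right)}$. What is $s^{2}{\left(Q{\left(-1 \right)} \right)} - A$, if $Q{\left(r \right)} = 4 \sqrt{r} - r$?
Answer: $- \frac{5}{12} - 2 \sqrt{4345} + \frac{2 i}{9} \approx -132.25 + 0.22222 i$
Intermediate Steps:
$Q{\left(r \right)} = - r + 4 \sqrt{r}$
$A = 2 \sqrt{4345}$ ($A = \sqrt{13002 + 4378} = \sqrt{17380} = 2 \sqrt{4345} \approx 131.83$)
$s{\left(j \right)} = - \frac{j}{6}$ ($s{\left(j \right)} = j \left(- \frac{1}{6}\right) = - \frac{j}{6}$)
$s^{2}{\left(Q{\left(-1 \right)} \right)} - A = \left(- \frac{\left(-1\right) \left(-1\right) + 4 \sqrt{-1}}{6}\right)^{2} - 2 \sqrt{4345} = \left(- \frac{1 + 4 i}{6}\right)^{2} - 2 \sqrt{4345} = \left(- \frac{1}{6} - \frac{2 i}{3}\right)^{2} - 2 \sqrt{4345}$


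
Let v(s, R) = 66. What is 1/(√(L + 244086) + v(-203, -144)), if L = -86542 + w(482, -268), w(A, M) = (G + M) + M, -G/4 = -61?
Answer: -33/76448 + √39313/76448 ≈ 0.0021619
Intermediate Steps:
G = 244 (G = -4*(-61) = 244)
w(A, M) = 244 + 2*M (w(A, M) = (244 + M) + M = 244 + 2*M)
L = -86834 (L = -86542 + (244 + 2*(-268)) = -86542 + (244 - 536) = -86542 - 292 = -86834)
1/(√(L + 244086) + v(-203, -144)) = 1/(√(-86834 + 244086) + 66) = 1/(√157252 + 66) = 1/(2*√39313 + 66) = 1/(66 + 2*√39313)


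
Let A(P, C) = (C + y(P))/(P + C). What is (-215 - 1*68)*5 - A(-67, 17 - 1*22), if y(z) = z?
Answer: -1416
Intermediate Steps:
A(P, C) = 1 (A(P, C) = (C + P)/(P + C) = (C + P)/(C + P) = 1)
(-215 - 1*68)*5 - A(-67, 17 - 1*22) = (-215 - 1*68)*5 - 1*1 = (-215 - 68)*5 - 1 = -283*5 - 1 = -1415 - 1 = -1416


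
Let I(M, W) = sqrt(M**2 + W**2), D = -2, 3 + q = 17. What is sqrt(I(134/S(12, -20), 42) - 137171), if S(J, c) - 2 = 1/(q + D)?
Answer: sqrt(-3429275 + 6*sqrt(102449))/5 ≈ 370.26*I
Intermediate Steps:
q = 14 (q = -3 + 17 = 14)
S(J, c) = 25/12 (S(J, c) = 2 + 1/(14 - 2) = 2 + 1/12 = 25/12)
sqrt(I(134/S(12, -20), 42) - 137171) = sqrt(sqrt((134/(25/12))**2 + 42**2) - 137171) = sqrt(sqrt((134*(12/25))**2 + 1764) - 137171) = sqrt(sqrt((1608/25)**2 + 1764) - 137171) = sqrt(sqrt(2585664/625 + 1764) - 137171) = sqrt(sqrt(3688164/625) - 137171) = sqrt(6*sqrt(102449)/25 - 137171) = sqrt(-137171 + 6*sqrt(102449)/25)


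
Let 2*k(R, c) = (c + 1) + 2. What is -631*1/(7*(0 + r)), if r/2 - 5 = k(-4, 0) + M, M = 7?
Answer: -631/189 ≈ -3.3386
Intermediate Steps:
k(R, c) = 3/2 + c/2 (k(R, c) = ((c + 1) + 2)/2 = ((1 + c) + 2)/2 = (3 + c)/2 = 3/2 + c/2)
r = 27 (r = 10 + 2*((3/2 + (½)*0) + 7) = 10 + 2*((3/2 + 0) + 7) = 10 + 2*(3/2 + 7) = 10 + 2*(17/2) = 10 + 17 = 27)
-631*1/(7*(0 + r)) = -631*1/(7*(0 + 27)) = -631/(27*7) = -631/189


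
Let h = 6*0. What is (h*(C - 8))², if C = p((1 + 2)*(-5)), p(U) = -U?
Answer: 0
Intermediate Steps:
C = 15 (C = -(1 + 2)*(-5) = -3*(-5) = -1*(-15) = 15)
h = 0
(h*(C - 8))² = (0*(15 - 8))² = (0*7)² = 0² = 0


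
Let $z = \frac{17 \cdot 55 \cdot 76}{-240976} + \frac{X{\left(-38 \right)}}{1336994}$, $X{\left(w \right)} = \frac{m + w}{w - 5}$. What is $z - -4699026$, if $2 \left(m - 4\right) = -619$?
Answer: $\frac{2034368147955125179}{432934032631} \approx 4.699 \cdot 10^{6}$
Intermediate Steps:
$m = - \frac{611}{2}$ ($m = 4 + \frac{1}{2} \left(-619\right) = 4 - \frac{619}{2} = - \frac{611}{2} \approx -305.5$)
$X{\left(w \right)} = \frac{- \frac{611}{2} + w}{-5 + w}$ ($X{\left(w \right)} = \frac{- \frac{611}{2} + w}{w - 5} = \frac{- \frac{611}{2} + w}{-5 + w}$)
$z = - \frac{127662792227}{432934032631}$ ($z = \frac{17 \cdot 55 \cdot 76}{-240976} + \frac{\frac{1}{-5 - 38} \left(- \frac{611}{2} - 38\right)}{1336994} = 935 \cdot 76 \left(- \frac{1}{240976}\right) + \frac{1}{-43} \left(- \frac{687}{2}\right) \frac{1}{1336994} = 71060 \left(- \frac{1}{240976}\right) + \left(- \frac{1}{43}\right) \left(- \frac{687}{2}\right) \frac{1}{1336994} = - \frac{17765}{60244} + \frac{687}{86} \cdot \frac{1}{1336994} = - \frac{17765}{60244} + \frac{687}{114981484} = - \frac{127662792227}{432934032631} \approx -0.29488$)
$z - -4699026 = - \frac{127662792227}{432934032631} - -4699026 = - \frac{127662792227}{432934032631} + 4699026 = \frac{2034368147955125179}{432934032631}$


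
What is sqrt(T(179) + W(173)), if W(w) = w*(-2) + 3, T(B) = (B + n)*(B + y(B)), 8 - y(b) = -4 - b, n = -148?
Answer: sqrt(11127) ≈ 105.48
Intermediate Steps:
y(b) = 12 + b (y(b) = 8 - (-4 - b) = 8 + (4 + b) = 12 + b)
T(B) = (-148 + B)*(12 + 2*B) (T(B) = (B - 148)*(B + (12 + B)) = (-148 + B)*(12 + 2*B))
W(w) = 3 - 2*w (W(w) = -2*w + 3 = 3 - 2*w)
sqrt(T(179) + W(173)) = sqrt((-1776 - 284*179 + 2*179**2) + (3 - 2*173)) = sqrt((-1776 - 50836 + 2*32041) + (3 - 346)) = sqrt((-1776 - 50836 + 64082) - 343) = sqrt(11470 - 343) = sqrt(11127)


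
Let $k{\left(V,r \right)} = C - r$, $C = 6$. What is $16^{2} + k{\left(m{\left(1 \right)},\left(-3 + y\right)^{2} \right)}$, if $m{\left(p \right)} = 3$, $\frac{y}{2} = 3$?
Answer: $253$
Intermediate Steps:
$y = 6$ ($y = 2 \cdot 3 = 6$)
$k{\left(V,r \right)} = 6 - r$
$16^{2} + k{\left(m{\left(1 \right)},\left(-3 + y\right)^{2} \right)} = 16^{2} + \left(6 - \left(-3 + 6\right)^{2}\right) = 256 + \left(6 - 3^{2}\right) = 256 + \left(6 - 9\right) = 256 - 3 = 253$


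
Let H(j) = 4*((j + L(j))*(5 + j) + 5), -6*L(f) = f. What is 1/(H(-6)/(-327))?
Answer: -327/40 ≈ -8.1750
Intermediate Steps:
L(f) = -f/6
H(j) = 20 + 10*j*(5 + j)/3 (H(j) = 4*((j - j/6)*(5 + j) + 5) = 4*((5*j/6)*(5 + j) + 5) = 4*(5*j*(5 + j)/6 + 5) = 4*(5 + 5*j*(5 + j)/6) = 20 + 10*j*(5 + j)/3)
1/(H(-6)/(-327)) = 1/((20 + (10/3)*(-6)² + (50/3)*(-6))/(-327)) = 1/((20 + (10/3)*36 - 100)*(-1/327)) = 1/((20 + 120 - 100)*(-1/327)) = 1/(40*(-1/327)) = 1/(-40/327) = -327/40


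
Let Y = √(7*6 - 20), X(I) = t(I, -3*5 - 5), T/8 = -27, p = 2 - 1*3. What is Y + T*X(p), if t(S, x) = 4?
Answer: -864 + √22 ≈ -859.31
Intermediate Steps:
p = -1 (p = 2 - 3 = -1)
T = -216 (T = 8*(-27) = -216)
X(I) = 4
Y = √22 (Y = √(42 - 20) = √22 ≈ 4.6904)
Y + T*X(p) = √22 - 216*4 = √22 - 864 = -864 + √22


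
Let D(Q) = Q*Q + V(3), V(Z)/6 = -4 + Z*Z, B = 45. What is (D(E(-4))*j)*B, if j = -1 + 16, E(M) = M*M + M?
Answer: 117450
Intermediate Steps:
V(Z) = -24 + 6*Z**2 (V(Z) = 6*(-4 + Z*Z) = 6*(-4 + Z**2) = -24 + 6*Z**2)
E(M) = M + M**2 (E(M) = M**2 + M = M + M**2)
j = 15
D(Q) = 30 + Q**2 (D(Q) = Q*Q + (-24 + 6*3**2) = Q**2 + (-24 + 6*9) = Q**2 + (-24 + 54) = Q**2 + 30 = 30 + Q**2)
(D(E(-4))*j)*B = ((30 + (-4*(1 - 4))**2)*15)*45 = ((30 + (-4*(-3))**2)*15)*45 = ((30 + 12**2)*15)*45 = ((30 + 144)*15)*45 = (174*15)*45 = 2610*45 = 117450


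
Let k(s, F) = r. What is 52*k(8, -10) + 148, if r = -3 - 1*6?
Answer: -320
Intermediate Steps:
r = -9 (r = -3 - 6 = -9)
k(s, F) = -9
52*k(8, -10) + 148 = 52*(-9) + 148 = -468 + 148 = -320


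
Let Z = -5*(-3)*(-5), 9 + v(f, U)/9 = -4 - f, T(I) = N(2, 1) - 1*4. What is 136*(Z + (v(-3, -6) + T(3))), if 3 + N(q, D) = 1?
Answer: -23256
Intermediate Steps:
N(q, D) = -2 (N(q, D) = -3 + 1 = -2)
T(I) = -6 (T(I) = -2 - 1*4 = -2 - 4 = -6)
v(f, U) = -117 - 9*f (v(f, U) = -81 + 9*(-4 - f) = -81 + (-36 - 9*f) = -117 - 9*f)
Z = -75 (Z = 15*(-5) = -75)
136*(Z + (v(-3, -6) + T(3))) = 136*(-75 + ((-117 - 9*(-3)) - 6)) = 136*(-75 + ((-117 + 27) - 6)) = 136*(-75 + (-90 - 6)) = 136*(-75 - 96) = 136*(-171) = -23256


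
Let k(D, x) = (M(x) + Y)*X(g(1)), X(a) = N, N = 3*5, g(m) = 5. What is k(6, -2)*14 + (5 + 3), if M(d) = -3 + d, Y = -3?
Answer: -1672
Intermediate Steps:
N = 15
X(a) = 15
k(D, x) = -90 + 15*x (k(D, x) = ((-3 + x) - 3)*15 = (-6 + x)*15 = -90 + 15*x)
k(6, -2)*14 + (5 + 3) = (-90 + 15*(-2))*14 + (5 + 3) = (-90 - 30)*14 + 8 = -120*14 + 8 = -1680 + 8 = -1672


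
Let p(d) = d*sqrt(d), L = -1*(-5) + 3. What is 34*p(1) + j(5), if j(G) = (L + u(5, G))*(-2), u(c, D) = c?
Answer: 8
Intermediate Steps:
L = 8 (L = 5 + 3 = 8)
p(d) = d**(3/2)
j(G) = -26 (j(G) = (8 + 5)*(-2) = 13*(-2) = -26)
34*p(1) + j(5) = 34*1**(3/2) - 26 = 34*1 - 26 = 34 - 26 = 8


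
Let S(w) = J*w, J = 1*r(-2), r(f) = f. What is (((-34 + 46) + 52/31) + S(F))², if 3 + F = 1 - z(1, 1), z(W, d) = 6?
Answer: 846400/961 ≈ 880.75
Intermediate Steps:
J = -2 (J = 1*(-2) = -2)
F = -8 (F = -3 + (1 - 1*6) = -3 + (1 - 6) = -3 - 5 = -8)
S(w) = -2*w
(((-34 + 46) + 52/31) + S(F))² = (((-34 + 46) + 52/31) - 2*(-8))² = ((12 + 52*(1/31)) + 16)² = ((12 + 52/31) + 16)² = (424/31 + 16)² = (920/31)² = 846400/961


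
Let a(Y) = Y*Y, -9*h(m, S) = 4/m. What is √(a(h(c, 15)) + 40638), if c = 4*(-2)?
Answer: √13166713/18 ≈ 201.59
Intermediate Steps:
c = -8
h(m, S) = -4/(9*m)
a(Y) = Y²
√(a(h(c, 15)) + 40638) = √((-4/9/(-8))² + 40638) = √((-4/9*(-⅛))² + 40638) = √((1/18)² + 40638) = √(1/324 + 40638) = √(13166713/324) = √13166713/18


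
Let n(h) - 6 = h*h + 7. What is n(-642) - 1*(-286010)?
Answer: 698187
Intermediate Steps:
n(h) = 13 + h² (n(h) = 6 + (h*h + 7) = 6 + (h² + 7) = 6 + (7 + h²) = 13 + h²)
n(-642) - 1*(-286010) = (13 + (-642)²) - 1*(-286010) = (13 + 412164) + 286010 = 412177 + 286010 = 698187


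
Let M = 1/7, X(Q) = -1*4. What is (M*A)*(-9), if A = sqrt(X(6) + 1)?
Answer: -9*I*sqrt(3)/7 ≈ -2.2269*I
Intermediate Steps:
X(Q) = -4
M = 1/7 ≈ 0.14286
A = I*sqrt(3) (A = sqrt(-4 + 1) = sqrt(-3) = I*sqrt(3) ≈ 1.732*I)
(M*A)*(-9) = ((I*sqrt(3))/7)*(-9) = (I*sqrt(3)/7)*(-9) = -9*I*sqrt(3)/7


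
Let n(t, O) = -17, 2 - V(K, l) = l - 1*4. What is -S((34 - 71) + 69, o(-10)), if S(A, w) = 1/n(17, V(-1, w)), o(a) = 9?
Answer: 1/17 ≈ 0.058824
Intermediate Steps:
V(K, l) = 6 - l (V(K, l) = 2 - (l - 1*4) = 2 - (l - 4) = 2 - (-4 + l) = 2 + (4 - l) = 6 - l)
S(A, w) = -1/17 (S(A, w) = 1/(-17) = -1/17)
-S((34 - 71) + 69, o(-10)) = -1*(-1/17) = 1/17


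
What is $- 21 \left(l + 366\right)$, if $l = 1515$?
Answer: $-39501$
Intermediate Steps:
$- 21 \left(l + 366\right) = - 21 \left(1515 + 366\right) = \left(-21\right) 1881 = -39501$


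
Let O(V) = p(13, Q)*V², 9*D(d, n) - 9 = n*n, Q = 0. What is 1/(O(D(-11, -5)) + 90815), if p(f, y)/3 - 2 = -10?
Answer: 27/2442757 ≈ 1.1053e-5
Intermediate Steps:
p(f, y) = -24 (p(f, y) = 6 + 3*(-10) = 6 - 30 = -24)
D(d, n) = 1 + n²/9 (D(d, n) = 1 + (n*n)/9 = 1 + n²/9)
O(V) = -24*V²
1/(O(D(-11, -5)) + 90815) = 1/(-24*(1 + (⅑)*(-5)²)² + 90815) = 1/(-24*(1 + (⅑)*25)² + 90815) = 1/(-24*(1 + 25/9)² + 90815) = 1/(-24*(34/9)² + 90815) = 1/(-24*1156/81 + 90815) = 1/(-9248/27 + 90815) = 1/(2442757/27) = 27/2442757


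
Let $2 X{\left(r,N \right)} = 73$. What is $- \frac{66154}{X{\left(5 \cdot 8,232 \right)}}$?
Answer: $- \frac{132308}{73} \approx -1812.4$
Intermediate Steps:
$X{\left(r,N \right)} = \frac{73}{2}$ ($X{\left(r,N \right)} = \frac{1}{2} \cdot 73 = \frac{73}{2}$)
$- \frac{66154}{X{\left(5 \cdot 8,232 \right)}} = - \frac{66154}{\frac{73}{2}} = \left(-66154\right) \frac{2}{73} = - \frac{132308}{73}$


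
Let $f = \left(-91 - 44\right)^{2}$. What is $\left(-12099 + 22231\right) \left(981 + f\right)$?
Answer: $194595192$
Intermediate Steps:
$f = 18225$ ($f = \left(-135\right)^{2} = 18225$)
$\left(-12099 + 22231\right) \left(981 + f\right) = \left(-12099 + 22231\right) \left(981 + 18225\right) = 10132 \cdot 19206 = 194595192$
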